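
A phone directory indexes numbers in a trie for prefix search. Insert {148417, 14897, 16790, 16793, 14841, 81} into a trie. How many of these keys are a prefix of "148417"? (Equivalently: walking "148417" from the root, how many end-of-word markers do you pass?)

2

Check each prefix of "148417" against the stored set — each match is an end-marker on the path.
Prefixes of the query that are stored words: "14841", "148417"
Count: 2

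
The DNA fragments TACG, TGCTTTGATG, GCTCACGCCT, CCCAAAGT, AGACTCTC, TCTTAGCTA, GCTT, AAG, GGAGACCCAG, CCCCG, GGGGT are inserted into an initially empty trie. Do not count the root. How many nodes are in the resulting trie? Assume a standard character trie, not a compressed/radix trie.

64

Insert word by word; a character creates a node only if that edge doesn't already exist:
  "TACG" → 4 new (T, A, C, G)
  "TGCTTTGATG" → prefix "T" already present; 9 new (G, C, T, T, T, G, A, T, G)
  "GCTCACGCCT" → 10 new (G, C, T, C, A, C, G, C, C, T)
  "CCCAAAGT" → 8 new (C, C, C, A, A, A, G, T)
  "AGACTCTC" → 8 new (A, G, A, C, T, C, T, C)
  "TCTTAGCTA" → prefix "T" already present; 8 new (C, T, T, A, G, C, T, A)
  "GCTT" → prefix "GCT" already present; 1 new (T)
  "AAG" → prefix "A" already present; 2 new (A, G)
  "GGAGACCCAG" → prefix "G" already present; 9 new (G, A, G, A, C, C, C, A, G)
  "CCCCG" → prefix "CCC" already present; 2 new (C, G)
  "GGGGT" → prefix "GG" already present; 3 new (G, G, T)
Total nodes = 4 + 9 + 10 + 8 + 8 + 8 + 1 + 2 + 9 + 2 + 3 = 64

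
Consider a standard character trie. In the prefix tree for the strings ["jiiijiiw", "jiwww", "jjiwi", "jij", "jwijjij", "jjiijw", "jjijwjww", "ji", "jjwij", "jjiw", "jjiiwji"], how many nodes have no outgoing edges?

9

Leaves are exactly the stored words that no other stored word extends.
Those words: "jiiijiiw", "jij", "jiwww", "jjiijw", "jjiiwji", "jjijwjww", "jjiwi", "jjwij", "jwijjij"
Leaf count: 9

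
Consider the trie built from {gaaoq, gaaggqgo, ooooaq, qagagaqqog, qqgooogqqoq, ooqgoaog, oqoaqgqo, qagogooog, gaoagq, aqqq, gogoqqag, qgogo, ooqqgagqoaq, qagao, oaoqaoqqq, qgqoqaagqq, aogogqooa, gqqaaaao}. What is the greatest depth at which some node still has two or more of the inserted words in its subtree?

Look for the deepest trie node that still has at least two words in its subtree.
e.g. "qagagaqqog" and "qagao" share the prefix "qaga" of length 4; no pair shares a longer one.
Longest shared-prefix length: 4

4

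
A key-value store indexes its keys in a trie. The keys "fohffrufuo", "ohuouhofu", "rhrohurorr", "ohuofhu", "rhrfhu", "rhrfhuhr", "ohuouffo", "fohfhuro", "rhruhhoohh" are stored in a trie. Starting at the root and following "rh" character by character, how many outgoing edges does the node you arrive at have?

1

The children of the "rh" node are the distinct next characters among strings starting with "rh".
Distinct next characters after "rh": r.
That node has 1 child edge.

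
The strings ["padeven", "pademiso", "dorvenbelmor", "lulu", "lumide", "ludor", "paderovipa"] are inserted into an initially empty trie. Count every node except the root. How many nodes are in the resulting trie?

40

Count nodes per top-level branch (shared prefixes stored once):
  'd'-branch (dorvenbelmor): 12 nodes
  'l'-branch (ludor, lulu, lumide): 11 nodes
  'p'-branch (pademiso, paderovipa, padeven): 17 nodes
Sum: 40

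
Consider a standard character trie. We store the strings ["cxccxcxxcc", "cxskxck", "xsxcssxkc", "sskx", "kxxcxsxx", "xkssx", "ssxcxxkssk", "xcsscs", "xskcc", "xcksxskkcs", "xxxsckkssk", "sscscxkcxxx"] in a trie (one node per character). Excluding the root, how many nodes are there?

82

Insert word by word; a character creates a node only if that edge doesn't already exist:
  "cxccxcxxcc" → 10 new (c, x, c, c, x, c, x, x, c, c)
  "cxskxck" → prefix "cx" already present; 5 new (s, k, x, c, k)
  "xsxcssxkc" → 9 new (x, s, x, c, s, s, x, k, c)
  "sskx" → 4 new (s, s, k, x)
  "kxxcxsxx" → 8 new (k, x, x, c, x, s, x, x)
  "xkssx" → prefix "x" already present; 4 new (k, s, s, x)
  "ssxcxxkssk" → prefix "ss" already present; 8 new (x, c, x, x, k, s, s, k)
  "xcsscs" → prefix "x" already present; 5 new (c, s, s, c, s)
  "xskcc" → prefix "xs" already present; 3 new (k, c, c)
  "xcksxskkcs" → prefix "xc" already present; 8 new (k, s, x, s, k, k, c, s)
  "xxxsckkssk" → prefix "x" already present; 9 new (x, x, s, c, k, k, s, s, k)
  "sscscxkcxxx" → prefix "ss" already present; 9 new (c, s, c, x, k, c, x, x, x)
Total nodes = 10 + 5 + 9 + 4 + 8 + 4 + 8 + 5 + 3 + 8 + 9 + 9 = 82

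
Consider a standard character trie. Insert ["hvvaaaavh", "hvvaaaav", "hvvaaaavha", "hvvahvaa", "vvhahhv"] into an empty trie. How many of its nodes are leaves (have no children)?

Leaves are exactly the stored words that no other stored word extends.
Those words: "hvvaaaavha", "hvvahvaa", "vvhahhv"
Leaf count: 3

3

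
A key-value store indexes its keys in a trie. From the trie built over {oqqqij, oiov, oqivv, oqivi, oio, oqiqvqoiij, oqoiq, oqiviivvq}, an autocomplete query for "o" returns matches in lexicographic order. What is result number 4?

DFS of the "o" subtree visits, in order: "oio", "oiov", "oqiqvqoiij", "oqivi", "oqiviivvq", "oqivv", "oqoiq", "oqqqij"
The 4th is oqivi.

oqivi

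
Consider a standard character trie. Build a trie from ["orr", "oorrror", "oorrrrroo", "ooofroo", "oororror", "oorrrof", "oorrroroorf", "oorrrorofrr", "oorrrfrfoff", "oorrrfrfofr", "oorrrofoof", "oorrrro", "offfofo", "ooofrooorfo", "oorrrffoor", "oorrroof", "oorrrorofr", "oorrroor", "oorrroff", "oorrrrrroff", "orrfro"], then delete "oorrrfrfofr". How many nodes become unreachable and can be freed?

After clearing the end-marker at "oorrrfrfofr", prune upward until reaching a node still needed by another word.
The suffix "r" (1 node) is used only by "oorrrfrfofr"; the node for "oorrrfrfof" still has the child "f", so pruning stops there.
Nodes removed: 1

1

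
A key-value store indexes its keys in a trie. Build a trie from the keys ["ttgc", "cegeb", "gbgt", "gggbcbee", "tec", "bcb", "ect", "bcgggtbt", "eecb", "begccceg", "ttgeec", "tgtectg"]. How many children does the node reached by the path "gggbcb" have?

1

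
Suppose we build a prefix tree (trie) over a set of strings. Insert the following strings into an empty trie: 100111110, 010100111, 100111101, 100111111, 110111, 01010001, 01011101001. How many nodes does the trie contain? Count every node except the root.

35

For each word, the new-node count is its length minus the longest prefix already in the trie:
  "100111110" → 9 new (1, 0, 0, 1, 1, 1, 1, 1, 0)
  "010100111" → 9 new (0, 1, 0, 1, 0, 0, 1, 1, 1)
  "100111101" → prefix "1001111" already present; 2 new (0, 1)
  "100111111" → prefix "10011111" already present; 1 new (1)
  "110111" → prefix "1" already present; 5 new (1, 0, 1, 1, 1)
  "01010001" → prefix "010100" already present; 2 new (0, 1)
  "01011101001" → prefix "0101" already present; 7 new (1, 1, 0, 1, 0, 0, 1)
Total nodes = 9 + 9 + 2 + 1 + 5 + 2 + 7 = 35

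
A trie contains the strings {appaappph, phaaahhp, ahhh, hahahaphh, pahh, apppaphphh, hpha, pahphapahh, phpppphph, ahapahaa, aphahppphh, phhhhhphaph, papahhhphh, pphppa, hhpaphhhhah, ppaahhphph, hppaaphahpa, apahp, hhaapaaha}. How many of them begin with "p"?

Walk to "p"; the words in its subtree are exactly those with that prefix.
Words under "p": pahh, pahphapahh, papahhhphh, phaaahhp, phhhhhphaph, phpppphph, ppaahhphph, pphppa
Count: 8

8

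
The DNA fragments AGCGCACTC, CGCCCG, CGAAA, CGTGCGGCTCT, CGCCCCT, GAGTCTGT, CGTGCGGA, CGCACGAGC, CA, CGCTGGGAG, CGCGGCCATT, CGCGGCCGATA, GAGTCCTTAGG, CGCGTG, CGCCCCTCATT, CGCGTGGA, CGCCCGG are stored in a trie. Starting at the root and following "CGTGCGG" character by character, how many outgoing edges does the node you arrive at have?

2

The children of the "CGTGCGG" node are the distinct next characters among strings starting with "CGTGCGG".
Characters that immediately follow "CGTGCGG" among the stored strings: {A, C}.
That node has 2 child edges.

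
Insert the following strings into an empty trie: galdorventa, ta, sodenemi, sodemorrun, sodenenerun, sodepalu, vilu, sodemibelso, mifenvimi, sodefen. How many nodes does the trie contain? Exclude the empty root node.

Trace insertions, counting only characters that open a new branch:
  "galdorventa" → 11 new (g, a, l, d, o, r, v, e, n, t, a)
  "ta" → 2 new (t, a)
  "sodenemi" → 8 new (s, o, d, e, n, e, m, i)
  "sodemorrun" → prefix "sode" already present; 6 new (m, o, r, r, u, n)
  "sodenenerun" → prefix "sodene" already present; 5 new (n, e, r, u, n)
  "sodepalu" → prefix "sode" already present; 4 new (p, a, l, u)
  "vilu" → 4 new (v, i, l, u)
  "sodemibelso" → prefix "sodem" already present; 6 new (i, b, e, l, s, o)
  "mifenvimi" → 9 new (m, i, f, e, n, v, i, m, i)
  "sodefen" → prefix "sode" already present; 3 new (f, e, n)
Total nodes = 11 + 2 + 8 + 6 + 5 + 4 + 4 + 6 + 9 + 3 = 58

58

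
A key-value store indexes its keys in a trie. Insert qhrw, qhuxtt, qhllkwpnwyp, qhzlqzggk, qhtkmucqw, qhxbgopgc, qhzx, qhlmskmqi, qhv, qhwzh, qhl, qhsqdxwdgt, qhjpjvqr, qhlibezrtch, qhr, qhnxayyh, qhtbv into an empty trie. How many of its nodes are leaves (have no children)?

15

Leaves are exactly the stored words that no other stored word extends.
Those words: "qhjpjvqr", "qhlibezrtch", "qhllkwpnwyp", "qhlmskmqi", "qhnxayyh", "qhrw", "qhsqdxwdgt", "qhtbv", "qhtkmucqw", "qhuxtt", "qhv", "qhwzh", "qhxbgopgc", "qhzlqzggk", "qhzx"
Leaf count: 15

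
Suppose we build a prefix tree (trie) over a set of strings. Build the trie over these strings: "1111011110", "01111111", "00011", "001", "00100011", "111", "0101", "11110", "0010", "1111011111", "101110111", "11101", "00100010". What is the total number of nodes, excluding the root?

42

Trace insertions, counting only characters that open a new branch:
  "1111011110" → 10 new (1, 1, 1, 1, 0, 1, 1, 1, 1, 0)
  "01111111" → 8 new (0, 1, 1, 1, 1, 1, 1, 1)
  "00011" → prefix "0" already present; 4 new (0, 0, 1, 1)
  "001" → prefix "00" already present; 1 new (1)
  "00100011" → prefix "001" already present; 5 new (0, 0, 0, 1, 1)
  "111" → prefix "111" already present; 0 new (none)
  "0101" → prefix "01" already present; 2 new (0, 1)
  "11110" → prefix "11110" already present; 0 new (none)
  "0010" → prefix "0010" already present; 0 new (none)
  "1111011111" → prefix "111101111" already present; 1 new (1)
  "101110111" → prefix "1" already present; 8 new (0, 1, 1, 1, 0, 1, 1, 1)
  "11101" → prefix "111" already present; 2 new (0, 1)
  "00100010" → prefix "0010001" already present; 1 new (0)
Total nodes = 10 + 8 + 4 + 1 + 5 + 0 + 2 + 0 + 0 + 1 + 8 + 2 + 1 = 42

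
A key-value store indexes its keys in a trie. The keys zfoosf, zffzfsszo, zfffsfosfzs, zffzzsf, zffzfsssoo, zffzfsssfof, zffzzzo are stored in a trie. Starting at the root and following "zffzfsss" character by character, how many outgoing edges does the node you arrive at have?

2

The children of the "zffzfsss" node are the distinct next characters among strings starting with "zffzfsss".
Distinct next characters after "zffzfsss": f, o.
That node has 2 child edges.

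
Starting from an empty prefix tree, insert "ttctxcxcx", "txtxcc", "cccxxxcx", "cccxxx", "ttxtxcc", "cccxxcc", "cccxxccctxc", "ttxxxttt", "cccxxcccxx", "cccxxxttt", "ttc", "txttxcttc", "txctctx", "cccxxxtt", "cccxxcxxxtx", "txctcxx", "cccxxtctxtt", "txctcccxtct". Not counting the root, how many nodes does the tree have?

73

Count nodes per top-level branch (shared prefixes stored once):
  'c'-branch (cccxxcc, cccxxccctxc, cccxxcccxx, cccxxcxxxtx, cccxxtctxtt, cccxxx, cccxxxcx, cccxxxtt, cccxxxttt): 30 nodes
  't'-branch (ttc, ttctxcxcx, ttxtxcc, ttxxxttt, txctcccxtct, txctctx, txctcxx, txttxcttc, txtxcc): 43 nodes
Sum: 73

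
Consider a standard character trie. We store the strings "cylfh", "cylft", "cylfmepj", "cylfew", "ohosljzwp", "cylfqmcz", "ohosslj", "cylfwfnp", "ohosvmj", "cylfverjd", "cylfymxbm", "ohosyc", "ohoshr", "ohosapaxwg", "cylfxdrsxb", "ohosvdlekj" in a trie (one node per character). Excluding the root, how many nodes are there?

Count nodes per top-level branch (shared prefixes stored once):
  'c'-branch (cylfew, cylfh, cylfmepj, cylfqmcz, cylft, cylfverjd, cylfwfnp, cylfxdrsxb, cylfymxbm): 36 nodes
  'o'-branch (ohosapaxwg, ohoshr, ohosljzwp, ohosslj, ohosvdlekj, ohosvmj, ohosyc): 30 nodes
Sum: 66

66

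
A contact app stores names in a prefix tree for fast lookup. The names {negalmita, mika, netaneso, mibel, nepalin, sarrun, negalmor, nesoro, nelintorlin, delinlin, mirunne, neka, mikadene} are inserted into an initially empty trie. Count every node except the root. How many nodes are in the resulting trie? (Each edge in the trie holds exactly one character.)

Trace insertions, counting only characters that open a new branch:
  "negalmita" → 9 new (n, e, g, a, l, m, i, t, a)
  "mika" → 4 new (m, i, k, a)
  "netaneso" → prefix "ne" already present; 6 new (t, a, n, e, s, o)
  "mibel" → prefix "mi" already present; 3 new (b, e, l)
  "nepalin" → prefix "ne" already present; 5 new (p, a, l, i, n)
  "sarrun" → 6 new (s, a, r, r, u, n)
  "negalmor" → prefix "negalm" already present; 2 new (o, r)
  "nesoro" → prefix "ne" already present; 4 new (s, o, r, o)
  "nelintorlin" → prefix "ne" already present; 9 new (l, i, n, t, o, r, l, i, n)
  "delinlin" → 8 new (d, e, l, i, n, l, i, n)
  "mirunne" → prefix "mi" already present; 5 new (r, u, n, n, e)
  "neka" → prefix "ne" already present; 2 new (k, a)
  "mikadene" → prefix "mika" already present; 4 new (d, e, n, e)
Total nodes = 9 + 4 + 6 + 3 + 5 + 6 + 2 + 4 + 9 + 8 + 5 + 2 + 4 = 67

67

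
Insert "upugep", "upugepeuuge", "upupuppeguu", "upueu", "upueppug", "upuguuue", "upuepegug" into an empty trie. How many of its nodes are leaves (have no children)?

6

Leaves are exactly the stored words that no other stored word extends.
Those words: "upuepegug", "upueppug", "upueu", "upugepeuuge", "upuguuue", "upupuppeguu"
Leaf count: 6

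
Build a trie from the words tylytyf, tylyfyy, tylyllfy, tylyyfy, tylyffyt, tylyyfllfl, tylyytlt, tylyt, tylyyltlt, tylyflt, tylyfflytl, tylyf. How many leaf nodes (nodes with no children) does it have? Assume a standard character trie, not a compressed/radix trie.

10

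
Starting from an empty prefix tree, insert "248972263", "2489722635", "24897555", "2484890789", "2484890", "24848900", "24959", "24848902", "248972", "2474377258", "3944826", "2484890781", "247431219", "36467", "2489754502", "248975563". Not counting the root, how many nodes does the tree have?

55

Insert word by word; a character creates a node only if that edge doesn't already exist:
  "248972263" → 9 new (2, 4, 8, 9, 7, 2, 2, 6, 3)
  "2489722635" → prefix "248972263" already present; 1 new (5)
  "24897555" → prefix "24897" already present; 3 new (5, 5, 5)
  "2484890789" → prefix "248" already present; 7 new (4, 8, 9, 0, 7, 8, 9)
  "2484890" → prefix "2484890" already present; 0 new (none)
  "24848900" → prefix "2484890" already present; 1 new (0)
  "24959" → prefix "24" already present; 3 new (9, 5, 9)
  "24848902" → prefix "2484890" already present; 1 new (2)
  "248972" → prefix "248972" already present; 0 new (none)
  "2474377258" → prefix "24" already present; 8 new (7, 4, 3, 7, 7, 2, 5, 8)
  "3944826" → 7 new (3, 9, 4, 4, 8, 2, 6)
  "2484890781" → prefix "248489078" already present; 1 new (1)
  "247431219" → prefix "24743" already present; 4 new (1, 2, 1, 9)
  "36467" → prefix "3" already present; 4 new (6, 4, 6, 7)
  "2489754502" → prefix "248975" already present; 4 new (4, 5, 0, 2)
  "248975563" → prefix "2489755" already present; 2 new (6, 3)
Total nodes = 9 + 1 + 3 + 7 + 0 + 1 + 3 + 1 + 0 + 8 + 7 + 1 + 4 + 4 + 4 + 2 = 55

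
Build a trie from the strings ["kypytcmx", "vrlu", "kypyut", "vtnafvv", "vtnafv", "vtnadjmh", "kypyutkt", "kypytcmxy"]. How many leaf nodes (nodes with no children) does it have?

Leaves are exactly the stored words that no other stored word extends.
Those words: "kypytcmxy", "kypyutkt", "vrlu", "vtnadjmh", "vtnafvv"
Leaf count: 5

5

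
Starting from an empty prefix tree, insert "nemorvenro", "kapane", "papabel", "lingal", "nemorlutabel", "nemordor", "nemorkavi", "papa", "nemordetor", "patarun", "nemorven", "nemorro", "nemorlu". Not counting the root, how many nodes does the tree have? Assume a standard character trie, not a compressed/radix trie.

54

For each word, the new-node count is its length minus the longest prefix already in the trie:
  "nemorvenro" → 10 new (n, e, m, o, r, v, e, n, r, o)
  "kapane" → 6 new (k, a, p, a, n, e)
  "papabel" → 7 new (p, a, p, a, b, e, l)
  "lingal" → 6 new (l, i, n, g, a, l)
  "nemorlutabel" → prefix "nemor" already present; 7 new (l, u, t, a, b, e, l)
  "nemordor" → prefix "nemor" already present; 3 new (d, o, r)
  "nemorkavi" → prefix "nemor" already present; 4 new (k, a, v, i)
  "papa" → prefix "papa" already present; 0 new (none)
  "nemordetor" → prefix "nemord" already present; 4 new (e, t, o, r)
  "patarun" → prefix "pa" already present; 5 new (t, a, r, u, n)
  "nemorven" → prefix "nemorven" already present; 0 new (none)
  "nemorro" → prefix "nemor" already present; 2 new (r, o)
  "nemorlu" → prefix "nemorlu" already present; 0 new (none)
Total nodes = 10 + 6 + 7 + 6 + 7 + 3 + 4 + 0 + 4 + 5 + 0 + 2 + 0 = 54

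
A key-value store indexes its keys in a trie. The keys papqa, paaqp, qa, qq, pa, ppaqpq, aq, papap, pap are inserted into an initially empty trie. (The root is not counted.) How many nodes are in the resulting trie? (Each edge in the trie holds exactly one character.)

Trace insertions, counting only characters that open a new branch:
  "papqa" → 5 new (p, a, p, q, a)
  "paaqp" → prefix "pa" already present; 3 new (a, q, p)
  "qa" → 2 new (q, a)
  "qq" → prefix "q" already present; 1 new (q)
  "pa" → prefix "pa" already present; 0 new (none)
  "ppaqpq" → prefix "p" already present; 5 new (p, a, q, p, q)
  "aq" → 2 new (a, q)
  "papap" → prefix "pap" already present; 2 new (a, p)
  "pap" → prefix "pap" already present; 0 new (none)
Total nodes = 5 + 3 + 2 + 1 + 0 + 5 + 2 + 2 + 0 = 20

20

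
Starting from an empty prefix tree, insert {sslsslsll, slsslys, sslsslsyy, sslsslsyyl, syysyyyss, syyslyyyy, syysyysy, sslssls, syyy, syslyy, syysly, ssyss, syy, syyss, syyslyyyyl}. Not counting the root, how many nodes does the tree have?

Trace insertions, counting only characters that open a new branch:
  "sslsslsll" → 9 new (s, s, l, s, s, l, s, l, l)
  "slsslys" → prefix "s" already present; 6 new (l, s, s, l, y, s)
  "sslsslsyy" → prefix "sslssls" already present; 2 new (y, y)
  "sslsslsyyl" → prefix "sslsslsyy" already present; 1 new (l)
  "syysyyyss" → prefix "s" already present; 8 new (y, y, s, y, y, y, s, s)
  "syyslyyyy" → prefix "syys" already present; 5 new (l, y, y, y, y)
  "syysyysy" → prefix "syysyy" already present; 2 new (s, y)
  "sslssls" → prefix "sslssls" already present; 0 new (none)
  "syyy" → prefix "syy" already present; 1 new (y)
  "syslyy" → prefix "sy" already present; 4 new (s, l, y, y)
  "syysly" → prefix "syysly" already present; 0 new (none)
  "ssyss" → prefix "ss" already present; 3 new (y, s, s)
  "syy" → prefix "syy" already present; 0 new (none)
  "syyss" → prefix "syys" already present; 1 new (s)
  "syyslyyyyl" → prefix "syyslyyyy" already present; 1 new (l)
Total nodes = 9 + 6 + 2 + 1 + 8 + 5 + 2 + 0 + 1 + 4 + 0 + 3 + 0 + 1 + 1 = 43

43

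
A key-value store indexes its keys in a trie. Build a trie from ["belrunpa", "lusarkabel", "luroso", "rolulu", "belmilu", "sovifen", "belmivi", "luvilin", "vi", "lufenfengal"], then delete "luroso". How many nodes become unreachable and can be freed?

4

Walk "luroso" from the leaf back toward the root, removing each node that no remaining word uses.
The suffix "roso" (4 nodes) is used only by "luroso"; the node for "lu" still has the child "s", so pruning stops there.
Nodes removed: 4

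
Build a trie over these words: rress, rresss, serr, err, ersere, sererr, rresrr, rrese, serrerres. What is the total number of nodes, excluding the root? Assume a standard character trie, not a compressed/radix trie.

28

Count nodes per top-level branch (shared prefixes stored once):
  'e'-branch (err, ersere): 7 nodes
  'r'-branch (rrese, rresrr, rress, rresss): 9 nodes
  's'-branch (sererr, serr, serrerres): 12 nodes
Sum: 28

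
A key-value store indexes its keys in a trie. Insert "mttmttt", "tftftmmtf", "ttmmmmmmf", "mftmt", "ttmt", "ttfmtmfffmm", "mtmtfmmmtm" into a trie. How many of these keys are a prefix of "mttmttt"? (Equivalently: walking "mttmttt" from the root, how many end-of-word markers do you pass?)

Walk "mttmttt" from the root; an end-of-word marker is hit whenever a stored word is a prefix of "mttmttt".
Prefixes of the query that are stored words: "mttmttt"
Count: 1

1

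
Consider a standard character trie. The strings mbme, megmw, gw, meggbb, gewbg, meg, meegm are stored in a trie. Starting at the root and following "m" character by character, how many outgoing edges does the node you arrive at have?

2

Follow the path "m" to its node, then look at its outgoing edges.
Characters that immediately follow "m" among the stored strings: {b, e}.
That node has 2 child edges.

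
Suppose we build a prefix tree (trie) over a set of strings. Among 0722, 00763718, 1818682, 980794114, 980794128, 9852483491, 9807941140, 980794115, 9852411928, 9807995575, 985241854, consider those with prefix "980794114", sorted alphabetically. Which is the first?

Words with prefix "980794114", in lexicographic order: "980794114", "9807941140"
The 1st is 980794114.

980794114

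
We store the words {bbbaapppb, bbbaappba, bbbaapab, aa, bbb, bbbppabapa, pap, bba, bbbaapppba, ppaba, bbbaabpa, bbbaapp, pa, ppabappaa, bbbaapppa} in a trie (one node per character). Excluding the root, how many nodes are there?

39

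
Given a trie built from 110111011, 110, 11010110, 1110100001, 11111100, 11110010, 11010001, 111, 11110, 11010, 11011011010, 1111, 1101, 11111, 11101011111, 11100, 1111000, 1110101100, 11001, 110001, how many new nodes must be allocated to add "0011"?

4

No existing word starts with "0", so every character of "0011" needs a new node.
4 − 0 = 4 new nodes.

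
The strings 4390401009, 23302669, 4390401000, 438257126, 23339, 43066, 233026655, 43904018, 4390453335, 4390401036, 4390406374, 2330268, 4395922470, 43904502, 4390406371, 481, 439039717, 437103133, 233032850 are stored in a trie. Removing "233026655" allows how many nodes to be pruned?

2

A node on "233026655"'s path can go only if nothing else ends at it or branches off below it.
The suffix "55" (2 nodes) is used only by "233026655"; the node for "2330266" still has the child "9", so pruning stops there.
Nodes removed: 2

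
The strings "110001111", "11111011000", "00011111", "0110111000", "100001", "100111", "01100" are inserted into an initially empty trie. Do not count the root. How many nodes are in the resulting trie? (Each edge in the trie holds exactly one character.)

44

Trace insertions, counting only characters that open a new branch:
  "110001111" → 9 new (1, 1, 0, 0, 0, 1, 1, 1, 1)
  "11111011000" → prefix "11" already present; 9 new (1, 1, 1, 0, 1, 1, 0, 0, 0)
  "00011111" → 8 new (0, 0, 0, 1, 1, 1, 1, 1)
  "0110111000" → prefix "0" already present; 9 new (1, 1, 0, 1, 1, 1, 0, 0, 0)
  "100001" → prefix "1" already present; 5 new (0, 0, 0, 0, 1)
  "100111" → prefix "100" already present; 3 new (1, 1, 1)
  "01100" → prefix "0110" already present; 1 new (0)
Total nodes = 9 + 9 + 8 + 9 + 5 + 3 + 1 = 44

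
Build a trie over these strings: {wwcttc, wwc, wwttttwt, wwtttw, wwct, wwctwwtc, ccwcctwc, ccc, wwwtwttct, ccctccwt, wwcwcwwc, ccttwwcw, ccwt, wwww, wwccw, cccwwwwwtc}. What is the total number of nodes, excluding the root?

Count nodes per top-level branch (shared prefixes stored once):
  'c'-branch (ccc, ccctccwt, cccwwwwwtc, ccttwwcw, ccwcctwc, ccwt): 28 nodes
  'w'-branch (wwc, wwccw, wwct, wwcttc, wwctwwtc, wwcwcwwc, wwttttwt, wwtttw, wwwtwttct, wwww): 32 nodes
Sum: 60

60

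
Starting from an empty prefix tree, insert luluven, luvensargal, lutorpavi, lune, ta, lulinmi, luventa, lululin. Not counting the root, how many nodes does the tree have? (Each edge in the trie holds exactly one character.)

Trie structure (* marks end of a word):
(root)
├─ l
│  └─ u
│     ├─ l
│     │  ├─ i
│     │  │  └─ n
│     │  │     └─ m
│     │  │        └─ i *
│     │  └─ u
│     │     ├─ l
│     │     │  └─ i
│     │     │     └─ n *
│     │     └─ v
│     │        └─ e
│     │           └─ n *
│     ├─ n
│     │  └─ e *
│     ├─ t
│     │  └─ o
│     │     └─ r
│     │        └─ p
│     │           └─ a
│     │              └─ v
│     │                 └─ i *
│     └─ v
│        └─ e
│           └─ n
│              ├─ s
│              │  └─ a
│              │     └─ r
│              │        └─ g
│              │           └─ a
│              │              └─ l *
│              └─ t
│                 └─ a *
└─ t
   └─ a *
Counting every labelled node above: 36.

36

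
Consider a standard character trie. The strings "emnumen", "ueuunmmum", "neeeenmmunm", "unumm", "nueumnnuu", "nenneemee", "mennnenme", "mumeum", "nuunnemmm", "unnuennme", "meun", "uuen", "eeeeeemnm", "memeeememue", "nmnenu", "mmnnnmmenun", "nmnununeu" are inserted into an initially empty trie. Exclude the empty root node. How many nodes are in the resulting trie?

117

For each word, the new-node count is its length minus the longest prefix already in the trie:
  "emnumen" → 7 new (e, m, n, u, m, e, n)
  "ueuunmmum" → 9 new (u, e, u, u, n, m, m, u, m)
  "neeeenmmunm" → 11 new (n, e, e, e, e, n, m, m, u, n, m)
  "unumm" → prefix "u" already present; 4 new (n, u, m, m)
  "nueumnnuu" → prefix "n" already present; 8 new (u, e, u, m, n, n, u, u)
  "nenneemee" → prefix "ne" already present; 7 new (n, n, e, e, m, e, e)
  "mennnenme" → 9 new (m, e, n, n, n, e, n, m, e)
  "mumeum" → prefix "m" already present; 5 new (u, m, e, u, m)
  "nuunnemmm" → prefix "nu" already present; 7 new (u, n, n, e, m, m, m)
  "unnuennme" → prefix "un" already present; 7 new (n, u, e, n, n, m, e)
  "meun" → prefix "me" already present; 2 new (u, n)
  "uuen" → prefix "u" already present; 3 new (u, e, n)
  "eeeeeemnm" → prefix "e" already present; 8 new (e, e, e, e, e, m, n, m)
  "memeeememue" → prefix "me" already present; 9 new (m, e, e, e, m, e, m, u, e)
  "nmnenu" → prefix "n" already present; 5 new (m, n, e, n, u)
  "mmnnnmmenun" → prefix "m" already present; 10 new (m, n, n, n, m, m, e, n, u, n)
  "nmnununeu" → prefix "nmn" already present; 6 new (u, n, u, n, e, u)
Total nodes = 7 + 9 + 11 + 4 + 8 + 7 + 9 + 5 + 7 + 7 + 2 + 3 + 8 + 9 + 5 + 10 + 6 = 117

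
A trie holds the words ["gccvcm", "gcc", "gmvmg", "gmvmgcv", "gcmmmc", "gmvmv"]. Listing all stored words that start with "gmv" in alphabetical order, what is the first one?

Words with prefix "gmv", in lexicographic order: "gmvmg", "gmvmgcv", "gmvmv"
The 1st is gmvmg.

gmvmg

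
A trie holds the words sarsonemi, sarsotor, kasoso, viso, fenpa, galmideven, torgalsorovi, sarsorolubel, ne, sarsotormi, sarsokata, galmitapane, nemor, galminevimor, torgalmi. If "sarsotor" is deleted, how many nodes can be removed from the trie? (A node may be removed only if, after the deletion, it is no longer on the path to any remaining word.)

0

After clearing the end-marker at "sarsotor", prune upward until reaching a node still needed by another word.
Every node on "sarsotor" is still needed (e.g. by "sarsotormi"), so nothing is freed.
Nodes removed: 0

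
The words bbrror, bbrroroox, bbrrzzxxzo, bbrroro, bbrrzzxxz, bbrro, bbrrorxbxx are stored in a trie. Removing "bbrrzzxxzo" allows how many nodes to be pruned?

After clearing the end-marker at "bbrrzzxxzo", prune upward until reaching a node still needed by another word.
The suffix "o" (1 node) is used only by "bbrrzzxxzo"; "bbrrzzxxz" is itself a stored word, so pruning stops there.
Nodes removed: 1

1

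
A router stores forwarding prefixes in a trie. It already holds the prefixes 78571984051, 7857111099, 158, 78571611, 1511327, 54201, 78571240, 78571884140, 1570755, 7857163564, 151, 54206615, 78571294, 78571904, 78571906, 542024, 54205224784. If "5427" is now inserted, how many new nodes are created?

The longest prefix of "5427" already in the trie is "542" (length 3).
So 4 − 3 = 1 new nodes.

1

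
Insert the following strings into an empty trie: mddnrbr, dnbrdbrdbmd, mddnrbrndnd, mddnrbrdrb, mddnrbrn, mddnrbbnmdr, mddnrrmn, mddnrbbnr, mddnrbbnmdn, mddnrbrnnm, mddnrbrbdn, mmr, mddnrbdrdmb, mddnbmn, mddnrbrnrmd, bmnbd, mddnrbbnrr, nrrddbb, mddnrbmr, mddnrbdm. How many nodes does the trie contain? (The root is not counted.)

69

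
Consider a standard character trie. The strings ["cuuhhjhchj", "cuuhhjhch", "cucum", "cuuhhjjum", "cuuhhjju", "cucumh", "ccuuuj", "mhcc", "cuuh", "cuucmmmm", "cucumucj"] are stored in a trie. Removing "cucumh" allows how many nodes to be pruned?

After clearing the end-marker at "cucumh", prune upward until reaching a node still needed by another word.
The suffix "h" (1 node) is used only by "cucumh"; the node for "cucum" still has the child "u", so pruning stops there.
Nodes removed: 1

1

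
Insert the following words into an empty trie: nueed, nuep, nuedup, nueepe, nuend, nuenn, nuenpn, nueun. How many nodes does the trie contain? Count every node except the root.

18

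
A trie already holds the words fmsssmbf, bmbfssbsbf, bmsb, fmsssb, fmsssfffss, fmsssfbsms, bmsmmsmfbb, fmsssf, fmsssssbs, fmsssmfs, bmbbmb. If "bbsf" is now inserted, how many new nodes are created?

Walking "bbsf" from the root, the first 1 characters ("b") follow existing edges; "b" is the first miss.
Each of the 3 remaining characters creates one node.

3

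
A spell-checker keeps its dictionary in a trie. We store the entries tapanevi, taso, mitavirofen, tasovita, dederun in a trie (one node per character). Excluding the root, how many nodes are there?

32

Count nodes per top-level branch (shared prefixes stored once):
  'd'-branch (dederun): 7 nodes
  'm'-branch (mitavirofen): 11 nodes
  't'-branch (tapanevi, taso, tasovita): 14 nodes
Sum: 32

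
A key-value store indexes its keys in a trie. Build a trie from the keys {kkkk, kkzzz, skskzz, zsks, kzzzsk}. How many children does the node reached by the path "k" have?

2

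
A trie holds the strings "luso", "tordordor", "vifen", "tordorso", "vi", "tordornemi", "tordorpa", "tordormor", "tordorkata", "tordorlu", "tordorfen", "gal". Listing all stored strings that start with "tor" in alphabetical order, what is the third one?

tordorkata

Filter for "tor…" and sort: "tordordor", "tordorfen", "tordorkata", "tordorlu", "tordormor", "tordornemi", "tordorpa", "tordorso"
Position 3: tordorkata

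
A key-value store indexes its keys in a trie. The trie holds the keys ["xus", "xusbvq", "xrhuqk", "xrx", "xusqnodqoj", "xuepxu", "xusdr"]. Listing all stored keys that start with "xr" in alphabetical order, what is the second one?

xrx

DFS of the "xr" subtree visits, in order: "xrhuqk", "xrx"
Position 2: xrx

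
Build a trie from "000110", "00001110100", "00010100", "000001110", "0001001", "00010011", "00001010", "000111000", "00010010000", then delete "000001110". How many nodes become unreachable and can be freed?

A node on "000001110"'s path can go only if nothing else ends at it or branches off below it.
The suffix "01110" (5 nodes) is used only by "000001110"; the node for "0000" still has the child "1", so pruning stops there.
Nodes removed: 5

5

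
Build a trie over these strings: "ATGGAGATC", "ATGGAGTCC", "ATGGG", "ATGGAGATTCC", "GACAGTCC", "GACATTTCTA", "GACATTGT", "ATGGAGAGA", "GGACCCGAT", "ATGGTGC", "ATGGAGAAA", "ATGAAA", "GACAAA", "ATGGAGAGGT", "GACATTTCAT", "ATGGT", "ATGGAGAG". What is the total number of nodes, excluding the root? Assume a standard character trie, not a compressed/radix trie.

Insert word by word; a character creates a node only if that edge doesn't already exist:
  "ATGGAGATC" → 9 new (A, T, G, G, A, G, A, T, C)
  "ATGGAGTCC" → prefix "ATGGAG" already present; 3 new (T, C, C)
  "ATGGG" → prefix "ATGG" already present; 1 new (G)
  "ATGGAGATTCC" → prefix "ATGGAGAT" already present; 3 new (T, C, C)
  "GACAGTCC" → 8 new (G, A, C, A, G, T, C, C)
  "GACATTTCTA" → prefix "GACA" already present; 6 new (T, T, T, C, T, A)
  "GACATTGT" → prefix "GACATT" already present; 2 new (G, T)
  "ATGGAGAGA" → prefix "ATGGAGA" already present; 2 new (G, A)
  "GGACCCGAT" → prefix "G" already present; 8 new (G, A, C, C, C, G, A, T)
  "ATGGTGC" → prefix "ATGG" already present; 3 new (T, G, C)
  "ATGGAGAAA" → prefix "ATGGAGA" already present; 2 new (A, A)
  "ATGAAA" → prefix "ATG" already present; 3 new (A, A, A)
  "GACAAA" → prefix "GACA" already present; 2 new (A, A)
  "ATGGAGAGGT" → prefix "ATGGAGAG" already present; 2 new (G, T)
  "GACATTTCAT" → prefix "GACATTTC" already present; 2 new (A, T)
  "ATGGT" → prefix "ATGGT" already present; 0 new (none)
  "ATGGAGAG" → prefix "ATGGAGAG" already present; 0 new (none)
Total nodes = 9 + 3 + 1 + 3 + 8 + 6 + 2 + 2 + 8 + 3 + 2 + 3 + 2 + 2 + 2 + 0 + 0 = 56

56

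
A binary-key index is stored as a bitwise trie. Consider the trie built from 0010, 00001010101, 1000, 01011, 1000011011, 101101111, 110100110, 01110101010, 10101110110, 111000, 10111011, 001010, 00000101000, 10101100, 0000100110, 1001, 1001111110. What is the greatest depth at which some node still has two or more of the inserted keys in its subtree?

Equivalently: take the maximum, over all pairs, of their longest common prefix length.
e.g. "0000100110" and "00001010101" share the prefix "000010" of length 6; no pair shares a longer one.
Longest shared-prefix length: 6

6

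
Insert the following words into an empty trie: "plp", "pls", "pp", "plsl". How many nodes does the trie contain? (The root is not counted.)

6

Trie structure (* marks end of a word):
(root)
└─ p
   ├─ l
   │  ├─ p *
   │  └─ s *
   │     └─ l *
   └─ p *
Counting every labelled node above: 6.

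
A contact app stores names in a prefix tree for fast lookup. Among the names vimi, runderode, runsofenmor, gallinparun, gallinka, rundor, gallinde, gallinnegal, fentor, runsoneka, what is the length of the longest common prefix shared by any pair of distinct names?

6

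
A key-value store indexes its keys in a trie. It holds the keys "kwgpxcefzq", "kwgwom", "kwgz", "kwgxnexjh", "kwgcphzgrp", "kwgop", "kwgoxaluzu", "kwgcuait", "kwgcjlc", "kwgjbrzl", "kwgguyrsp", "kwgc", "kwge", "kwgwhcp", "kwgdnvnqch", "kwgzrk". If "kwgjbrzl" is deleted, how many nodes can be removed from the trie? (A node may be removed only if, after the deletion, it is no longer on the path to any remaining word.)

5

A node on "kwgjbrzl"'s path can go only if nothing else ends at it or branches off below it.
The suffix "jbrzl" (5 nodes) is used only by "kwgjbrzl"; the node for "kwg" still has the child "p", so pruning stops there.
Nodes removed: 5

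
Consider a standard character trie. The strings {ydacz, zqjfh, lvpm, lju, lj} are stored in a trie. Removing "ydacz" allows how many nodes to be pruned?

5

Walk "ydacz" from the leaf back toward the root, removing each node that no remaining word uses.
No other word shares any prefix with "ydacz", so all 5 of its nodes go.
Nodes removed: 5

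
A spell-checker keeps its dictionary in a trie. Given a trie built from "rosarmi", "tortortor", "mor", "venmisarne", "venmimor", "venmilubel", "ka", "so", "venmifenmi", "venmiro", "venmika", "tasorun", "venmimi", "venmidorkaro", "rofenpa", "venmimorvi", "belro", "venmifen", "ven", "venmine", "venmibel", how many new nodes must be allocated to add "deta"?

4

"deta" shares no prefix with any stored word, so all 4 characters open new nodes.
4 − 0 = 4 new nodes.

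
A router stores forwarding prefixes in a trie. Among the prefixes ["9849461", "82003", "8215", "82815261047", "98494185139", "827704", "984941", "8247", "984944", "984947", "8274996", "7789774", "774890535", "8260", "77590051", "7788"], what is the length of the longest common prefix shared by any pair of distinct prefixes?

6

The deepest shared node is where two words last agree before diverging.
e.g. "984941" and "98494185139" share the prefix "984941" of length 6; no pair shares a longer one.
Longest shared-prefix length: 6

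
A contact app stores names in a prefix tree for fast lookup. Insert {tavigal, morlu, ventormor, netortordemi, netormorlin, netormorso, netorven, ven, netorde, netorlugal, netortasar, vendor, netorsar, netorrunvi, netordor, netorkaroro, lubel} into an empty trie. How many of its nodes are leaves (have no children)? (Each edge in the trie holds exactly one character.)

16

Leaves are exactly the stored words that no other stored word extends.
Those words: "lubel", "morlu", "netorde", "netordor", "netorkaroro", "netorlugal", "netormorlin", "netormorso", "netorrunvi", "netorsar", "netortasar", "netortordemi", "netorven", "tavigal", "vendor", "ventormor"
Leaf count: 16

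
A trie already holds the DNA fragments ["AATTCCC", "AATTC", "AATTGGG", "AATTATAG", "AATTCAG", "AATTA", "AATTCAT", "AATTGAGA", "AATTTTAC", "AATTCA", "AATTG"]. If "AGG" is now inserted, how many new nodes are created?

Walking "AGG" from the root, the first 1 characters ("A") follow existing edges; "G" is the first miss.
Each of the 2 remaining characters creates one node.

2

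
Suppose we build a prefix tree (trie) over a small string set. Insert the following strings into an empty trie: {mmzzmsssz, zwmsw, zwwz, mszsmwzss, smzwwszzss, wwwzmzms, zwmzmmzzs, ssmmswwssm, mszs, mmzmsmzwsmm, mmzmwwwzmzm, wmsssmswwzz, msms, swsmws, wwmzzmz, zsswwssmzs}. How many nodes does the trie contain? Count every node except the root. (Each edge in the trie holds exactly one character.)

For each word, the new-node count is its length minus the longest prefix already in the trie:
  "mmzzmsssz" → 9 new (m, m, z, z, m, s, s, s, z)
  "zwmsw" → 5 new (z, w, m, s, w)
  "zwwz" → prefix "zw" already present; 2 new (w, z)
  "mszsmwzss" → prefix "m" already present; 8 new (s, z, s, m, w, z, s, s)
  "smzwwszzss" → 10 new (s, m, z, w, w, s, z, z, s, s)
  "wwwzmzms" → 8 new (w, w, w, z, m, z, m, s)
  "zwmzmmzzs" → prefix "zwm" already present; 6 new (z, m, m, z, z, s)
  "ssmmswwssm" → prefix "s" already present; 9 new (s, m, m, s, w, w, s, s, m)
  "mszs" → prefix "mszs" already present; 0 new (none)
  "mmzmsmzwsmm" → prefix "mmz" already present; 8 new (m, s, m, z, w, s, m, m)
  "mmzmwwwzmzm" → prefix "mmzm" already present; 7 new (w, w, w, z, m, z, m)
  "wmsssmswwzz" → prefix "w" already present; 10 new (m, s, s, s, m, s, w, w, z, z)
  "msms" → prefix "ms" already present; 2 new (m, s)
  "swsmws" → prefix "s" already present; 5 new (w, s, m, w, s)
  "wwmzzmz" → prefix "ww" already present; 5 new (m, z, z, m, z)
  "zsswwssmzs" → prefix "z" already present; 9 new (s, s, w, w, s, s, m, z, s)
Total nodes = 9 + 5 + 2 + 8 + 10 + 8 + 6 + 9 + 0 + 8 + 7 + 10 + 2 + 5 + 5 + 9 = 103

103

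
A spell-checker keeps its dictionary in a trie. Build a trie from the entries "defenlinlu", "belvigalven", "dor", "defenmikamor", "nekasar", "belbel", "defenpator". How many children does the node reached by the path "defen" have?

3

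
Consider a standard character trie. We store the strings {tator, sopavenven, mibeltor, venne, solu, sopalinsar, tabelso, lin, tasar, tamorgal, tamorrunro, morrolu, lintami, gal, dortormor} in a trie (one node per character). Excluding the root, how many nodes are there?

80

Trace insertions, counting only characters that open a new branch:
  "tator" → 5 new (t, a, t, o, r)
  "sopavenven" → 10 new (s, o, p, a, v, e, n, v, e, n)
  "mibeltor" → 8 new (m, i, b, e, l, t, o, r)
  "venne" → 5 new (v, e, n, n, e)
  "solu" → prefix "so" already present; 2 new (l, u)
  "sopalinsar" → prefix "sopa" already present; 6 new (l, i, n, s, a, r)
  "tabelso" → prefix "ta" already present; 5 new (b, e, l, s, o)
  "lin" → 3 new (l, i, n)
  "tasar" → prefix "ta" already present; 3 new (s, a, r)
  "tamorgal" → prefix "ta" already present; 6 new (m, o, r, g, a, l)
  "tamorrunro" → prefix "tamor" already present; 5 new (r, u, n, r, o)
  "morrolu" → prefix "m" already present; 6 new (o, r, r, o, l, u)
  "lintami" → prefix "lin" already present; 4 new (t, a, m, i)
  "gal" → 3 new (g, a, l)
  "dortormor" → 9 new (d, o, r, t, o, r, m, o, r)
Total nodes = 5 + 10 + 8 + 5 + 2 + 6 + 5 + 3 + 3 + 6 + 5 + 6 + 4 + 3 + 9 = 80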